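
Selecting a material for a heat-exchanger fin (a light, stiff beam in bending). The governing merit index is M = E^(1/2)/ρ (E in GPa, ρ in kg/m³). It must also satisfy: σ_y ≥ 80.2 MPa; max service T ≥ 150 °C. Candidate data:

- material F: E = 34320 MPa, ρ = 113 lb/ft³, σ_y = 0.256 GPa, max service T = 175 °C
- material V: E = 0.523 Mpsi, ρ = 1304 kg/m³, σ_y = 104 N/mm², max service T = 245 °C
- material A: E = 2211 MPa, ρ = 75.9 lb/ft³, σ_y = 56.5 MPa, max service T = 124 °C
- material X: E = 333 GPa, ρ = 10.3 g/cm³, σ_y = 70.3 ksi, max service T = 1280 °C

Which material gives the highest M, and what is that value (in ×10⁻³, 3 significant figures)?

Screen on constraints: σ_y ≥ 80.2 MPa; max service T ≥ 150 °C. Survivors: material F, material V, material X.
Normalizing units and computing the index:
  material F: E = 34.32 GPa, ρ = 1810 kg/m³
  material V: E = 3.606 GPa, ρ = 1304 kg/m³
  material X: E = 333.0 GPa, ρ = 10300 kg/m³
  material F: M = 3.24×10⁻³
  material X: M = 1.77×10⁻³
  material V: M = 1.46×10⁻³
Material F has the largest M.

material F, M = 3.24×10⁻³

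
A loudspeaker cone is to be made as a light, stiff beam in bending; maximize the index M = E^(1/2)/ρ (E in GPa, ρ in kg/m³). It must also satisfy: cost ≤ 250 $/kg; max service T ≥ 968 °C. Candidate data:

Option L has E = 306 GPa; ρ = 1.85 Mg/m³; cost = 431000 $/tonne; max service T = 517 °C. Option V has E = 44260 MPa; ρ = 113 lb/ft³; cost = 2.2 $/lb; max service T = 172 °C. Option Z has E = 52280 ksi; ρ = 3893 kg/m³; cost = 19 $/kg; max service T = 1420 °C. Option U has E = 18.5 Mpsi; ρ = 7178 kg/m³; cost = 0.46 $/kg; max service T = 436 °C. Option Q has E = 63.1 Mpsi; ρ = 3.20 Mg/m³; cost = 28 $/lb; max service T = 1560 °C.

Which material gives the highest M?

option Q

Screen on constraints: cost ≤ 250 $/kg; max service T ≥ 968 °C. Survivors: option Z, option Q.
Putting every candidate on a common basis:
  option Z: E = 360.5 GPa, ρ = 3893 kg/m³
  option Q: E = 435.1 GPa, ρ = 3200 kg/m³
  option Q: M = 6.52×10⁻³
  option Z: M = 4.88×10⁻³
The maximum is for option Q.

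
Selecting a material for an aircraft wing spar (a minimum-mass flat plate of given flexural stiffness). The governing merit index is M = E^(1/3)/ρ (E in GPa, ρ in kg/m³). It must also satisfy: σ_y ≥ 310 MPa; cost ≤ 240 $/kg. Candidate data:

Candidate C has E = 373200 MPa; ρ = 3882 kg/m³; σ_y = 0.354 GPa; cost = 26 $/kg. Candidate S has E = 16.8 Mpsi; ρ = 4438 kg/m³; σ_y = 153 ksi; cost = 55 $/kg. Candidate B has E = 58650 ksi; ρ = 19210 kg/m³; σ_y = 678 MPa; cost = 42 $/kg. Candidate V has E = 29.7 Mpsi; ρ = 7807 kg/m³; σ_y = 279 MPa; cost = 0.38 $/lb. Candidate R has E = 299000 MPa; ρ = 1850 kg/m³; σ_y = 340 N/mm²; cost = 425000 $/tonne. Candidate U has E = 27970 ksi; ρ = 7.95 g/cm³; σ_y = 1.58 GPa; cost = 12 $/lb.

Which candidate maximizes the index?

Screen on constraints: σ_y ≥ 310 MPa; cost ≤ 240 $/kg. Survivors: candidate C, candidate S, candidate B, candidate U.
Convert each candidate to consistent units, then evaluate M:
  candidate C: E = 373.2 GPa, ρ = 3882 kg/m³
  candidate S: E = 115.8 GPa, ρ = 4438 kg/m³
  candidate B: E = 404.4 GPa, ρ = 19210 kg/m³
  candidate U: E = 192.8 GPa, ρ = 7950 kg/m³
  candidate C: M = 1.85×10⁻³
  candidate S: M = 1.10×10⁻³
  candidate U: M = 0.727×10⁻³
  candidate B: M = 0.385×10⁻³
Candidate C has the largest M.

candidate C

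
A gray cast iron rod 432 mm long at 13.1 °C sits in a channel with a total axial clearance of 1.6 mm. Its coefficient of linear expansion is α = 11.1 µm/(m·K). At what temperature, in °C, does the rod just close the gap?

α·L₀·ΔT = 1.6 mm ⇒ ΔT = 1.6 / (11.1×10⁻⁶ × 432.0) = 333.7 K.
T = 13.1 + 333.7 = 346.8 °C.

347 °C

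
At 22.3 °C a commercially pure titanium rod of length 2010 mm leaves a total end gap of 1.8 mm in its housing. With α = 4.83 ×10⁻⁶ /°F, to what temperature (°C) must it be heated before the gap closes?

α = 4.83×10⁻⁶/°F × 9/5 = 8.69×10⁻⁶/K.
α·L₀·ΔT = 1.8 mm ⇒ ΔT = 1.8 / (8.69×10⁻⁶ × 2010.0) = 103.0 K.
T = 22.3 + 103.0 = 125.3 °C.

125 °C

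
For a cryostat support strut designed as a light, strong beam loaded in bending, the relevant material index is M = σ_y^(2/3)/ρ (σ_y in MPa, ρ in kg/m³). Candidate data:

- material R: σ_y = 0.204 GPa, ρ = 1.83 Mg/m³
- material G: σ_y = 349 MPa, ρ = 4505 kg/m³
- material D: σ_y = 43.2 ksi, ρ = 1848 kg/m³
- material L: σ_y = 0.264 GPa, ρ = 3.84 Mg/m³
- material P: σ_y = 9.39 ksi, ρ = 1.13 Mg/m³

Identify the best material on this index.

After converting to SI:
  material R: σ_y = 204.0 MPa, ρ = 1830 kg/m³
  material G: σ_y = 349.0 MPa, ρ = 4505 kg/m³
  material D: σ_y = 297.9 MPa, ρ = 1848 kg/m³
  material L: σ_y = 264.0 MPa, ρ = 3840 kg/m³
  material P: σ_y = 64.74 MPa, ρ = 1130 kg/m³
  material D: M = 24.1×10⁻³
  material R: M = 18.9×10⁻³
  material P: M = 14.3×10⁻³
  material G: M = 11.0×10⁻³
  material L: M = 10.7×10⁻³
Material D ranks first.

material D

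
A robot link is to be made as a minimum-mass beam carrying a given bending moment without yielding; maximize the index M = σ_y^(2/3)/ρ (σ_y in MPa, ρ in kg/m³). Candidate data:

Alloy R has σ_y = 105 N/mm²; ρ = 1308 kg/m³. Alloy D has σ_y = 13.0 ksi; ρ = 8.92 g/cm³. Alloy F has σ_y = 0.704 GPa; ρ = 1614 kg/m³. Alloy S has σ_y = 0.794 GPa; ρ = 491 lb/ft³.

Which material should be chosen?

After converting to SI:
  alloy R: σ_y = 105.0 MPa, ρ = 1308 kg/m³
  alloy D: σ_y = 89.63 MPa, ρ = 8920 kg/m³
  alloy F: σ_y = 704.0 MPa, ρ = 1614 kg/m³
  alloy S: σ_y = 794.0 MPa, ρ = 7865 kg/m³
  alloy F: M = 49.0×10⁻³
  alloy R: M = 17.0×10⁻³
  alloy S: M = 10.9×10⁻³
  alloy D: M = 2.25×10⁻³
The maximum is for alloy F.

alloy F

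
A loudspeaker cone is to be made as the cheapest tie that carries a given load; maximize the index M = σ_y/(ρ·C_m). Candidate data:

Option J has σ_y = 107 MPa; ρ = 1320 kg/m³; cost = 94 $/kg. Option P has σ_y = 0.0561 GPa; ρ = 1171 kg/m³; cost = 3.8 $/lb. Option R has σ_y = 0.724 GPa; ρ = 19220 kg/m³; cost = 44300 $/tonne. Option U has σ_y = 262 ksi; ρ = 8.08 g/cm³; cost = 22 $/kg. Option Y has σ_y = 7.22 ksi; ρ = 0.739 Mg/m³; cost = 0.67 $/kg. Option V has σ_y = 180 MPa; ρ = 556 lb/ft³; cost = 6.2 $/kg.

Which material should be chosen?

option Y

Putting every candidate on a common basis:
  option J: σ_y = 107.0 MPa, ρ = 1320 kg/m³, cost = 94.00 $/kg
  option P: σ_y = 56.10 MPa, ρ = 1171 kg/m³, cost = 8.377 $/kg
  option R: σ_y = 724.0 MPa, ρ = 19220 kg/m³, cost = 44.30 $/kg
  option U: σ_y = 1806 MPa, ρ = 8080 kg/m³, cost = 22.00 $/kg
  option Y: σ_y = 49.78 MPa, ρ = 739.0 kg/m³, cost = 0.6700 $/kg
  option V: σ_y = 180.0 MPa, ρ = 8906 kg/m³, cost = 6.200 $/kg
  option Y: M = 101 kN·m per $
  option U: M = 10.2 kN·m per $
  option P: M = 5.72 kN·m per $
  option V: M = 3.26 kN·m per $
  option J: M = 0.862 kN·m per $
  option R: M = 0.850 kN·m per $
Option Y has the largest M.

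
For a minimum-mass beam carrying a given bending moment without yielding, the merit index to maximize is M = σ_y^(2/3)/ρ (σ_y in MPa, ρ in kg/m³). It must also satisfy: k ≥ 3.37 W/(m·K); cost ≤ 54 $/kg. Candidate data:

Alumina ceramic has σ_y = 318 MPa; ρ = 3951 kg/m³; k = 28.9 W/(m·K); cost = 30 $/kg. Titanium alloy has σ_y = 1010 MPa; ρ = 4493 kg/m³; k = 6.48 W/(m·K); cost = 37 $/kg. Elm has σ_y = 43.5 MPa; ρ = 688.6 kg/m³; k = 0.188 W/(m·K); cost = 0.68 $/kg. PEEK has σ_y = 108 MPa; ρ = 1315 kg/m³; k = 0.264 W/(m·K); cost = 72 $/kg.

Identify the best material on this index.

titanium alloy

Screen on constraints: k ≥ 3.37 W/(m·K); cost ≤ 54 $/kg. Survivors: alumina ceramic, titanium alloy.
Per-candidate index values:
  titanium alloy: M = 22.4×10⁻³
  alumina ceramic: M = 11.8×10⁻³
The maximum is for titanium alloy.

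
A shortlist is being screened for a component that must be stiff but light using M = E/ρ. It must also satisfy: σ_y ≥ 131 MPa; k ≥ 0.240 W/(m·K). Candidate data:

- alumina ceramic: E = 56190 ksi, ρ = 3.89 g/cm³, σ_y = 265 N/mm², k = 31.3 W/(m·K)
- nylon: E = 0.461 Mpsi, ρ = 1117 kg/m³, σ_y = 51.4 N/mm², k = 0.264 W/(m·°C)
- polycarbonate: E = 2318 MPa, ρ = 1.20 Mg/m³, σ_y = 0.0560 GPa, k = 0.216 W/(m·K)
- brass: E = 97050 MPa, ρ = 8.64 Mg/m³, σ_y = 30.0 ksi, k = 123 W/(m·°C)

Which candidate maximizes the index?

Screen on constraints: σ_y ≥ 131 MPa; k ≥ 0.240 W/(m·K). Survivors: alumina ceramic, brass.
Normalizing units and computing the index:
  alumina ceramic: E = 387.4 GPa, ρ = 3890 kg/m³
  brass: E = 97.05 GPa, ρ = 8640 kg/m³
  alumina ceramic: M = 99.6 MN·m/kg
  brass: M = 11.2 MN·m/kg
The maximum is for alumina ceramic.

alumina ceramic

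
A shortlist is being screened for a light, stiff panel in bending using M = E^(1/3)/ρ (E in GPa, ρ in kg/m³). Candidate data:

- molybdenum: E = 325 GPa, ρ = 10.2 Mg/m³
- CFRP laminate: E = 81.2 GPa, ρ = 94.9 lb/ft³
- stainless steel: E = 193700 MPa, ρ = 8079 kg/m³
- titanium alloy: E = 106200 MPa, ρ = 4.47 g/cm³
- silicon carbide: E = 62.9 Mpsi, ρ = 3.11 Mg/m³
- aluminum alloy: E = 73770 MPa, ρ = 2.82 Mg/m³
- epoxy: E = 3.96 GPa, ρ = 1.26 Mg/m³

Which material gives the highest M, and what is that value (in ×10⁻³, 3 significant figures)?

CFRP laminate, M = 2.85×10⁻³

In SI units:
  molybdenum: E = 325.0 GPa, ρ = 10200 kg/m³
  CFRP laminate: E = 81.20 GPa, ρ = 1520 kg/m³
  stainless steel: E = 193.7 GPa, ρ = 8079 kg/m³
  titanium alloy: E = 106.2 GPa, ρ = 4470 kg/m³
  silicon carbide: E = 433.7 GPa, ρ = 3110 kg/m³
  aluminum alloy: E = 73.77 GPa, ρ = 2820 kg/m³
  epoxy: E = 3.960 GPa, ρ = 1260 kg/m³
  CFRP laminate: M = 2.85×10⁻³
  silicon carbide: M = 2.43×10⁻³
  aluminum alloy: M = 1.49×10⁻³
  epoxy: M = 1.26×10⁻³
  titanium alloy: M = 1.06×10⁻³
  stainless steel: M = 0.716×10⁻³
  molybdenum: M = 0.674×10⁻³
CFRP laminate ranks first.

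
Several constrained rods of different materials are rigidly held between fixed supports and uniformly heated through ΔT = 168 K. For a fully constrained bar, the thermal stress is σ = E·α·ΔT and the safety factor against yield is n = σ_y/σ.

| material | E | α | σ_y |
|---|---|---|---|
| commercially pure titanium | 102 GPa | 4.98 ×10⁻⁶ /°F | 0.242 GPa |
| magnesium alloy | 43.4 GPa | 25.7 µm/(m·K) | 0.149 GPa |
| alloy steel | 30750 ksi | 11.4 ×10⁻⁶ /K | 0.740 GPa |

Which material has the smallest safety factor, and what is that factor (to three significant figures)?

Per material, after unit conversion:
  commercially pure titanium: E = 102.0, α = 8.96, σ_y = 242.0 → σ = 154 MPa, n = 1.58
  magnesium alloy: E = 43.40, α = 25.7, σ_y = 149.0 → σ = 187 MPa, n = 0.795
  alloy steel: E = 212.0, α = 11.4, σ_y = 740.0 → σ = 406 MPa, n = 1.82
The minimum is magnesium alloy at n = 0.795.

magnesium alloy, n = 0.795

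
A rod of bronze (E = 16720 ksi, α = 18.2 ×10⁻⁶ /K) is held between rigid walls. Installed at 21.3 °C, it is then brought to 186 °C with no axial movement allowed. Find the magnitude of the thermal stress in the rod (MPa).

E = 16720 ksi = 115.3 GPa.
ΔT = 164.7 K. Constrained thermal stress σ = E·α·ΔT = 115.3×10³ MPa × 18.2×10⁻⁶ × 164.7 = 346 MPa (compressive).

346 MPa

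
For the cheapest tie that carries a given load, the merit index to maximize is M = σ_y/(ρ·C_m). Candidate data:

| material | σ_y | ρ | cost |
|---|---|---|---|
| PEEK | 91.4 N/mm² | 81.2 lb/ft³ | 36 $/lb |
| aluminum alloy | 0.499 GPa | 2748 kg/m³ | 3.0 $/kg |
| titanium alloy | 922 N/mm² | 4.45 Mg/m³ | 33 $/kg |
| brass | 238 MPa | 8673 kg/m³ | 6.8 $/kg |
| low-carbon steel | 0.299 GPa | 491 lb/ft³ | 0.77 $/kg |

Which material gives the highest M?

Convert each candidate to consistent units, then evaluate M:
  PEEK: σ_y = 91.40 MPa, ρ = 1301 kg/m³, cost = 79.37 $/kg
  aluminum alloy: σ_y = 499.0 MPa, ρ = 2748 kg/m³, cost = 3.000 $/kg
  titanium alloy: σ_y = 922.0 MPa, ρ = 4450 kg/m³, cost = 33.00 $/kg
  brass: σ_y = 238.0 MPa, ρ = 8673 kg/m³, cost = 6.800 $/kg
  low-carbon steel: σ_y = 299.0 MPa, ρ = 7865 kg/m³, cost = 0.7700 $/kg
  aluminum alloy: M = 60.5 kN·m per $
  low-carbon steel: M = 49.4 kN·m per $
  titanium alloy: M = 6.28 kN·m per $
  brass: M = 4.04 kN·m per $
  PEEK: M = 0.885 kN·m per $
Aluminum alloy has the largest M.

aluminum alloy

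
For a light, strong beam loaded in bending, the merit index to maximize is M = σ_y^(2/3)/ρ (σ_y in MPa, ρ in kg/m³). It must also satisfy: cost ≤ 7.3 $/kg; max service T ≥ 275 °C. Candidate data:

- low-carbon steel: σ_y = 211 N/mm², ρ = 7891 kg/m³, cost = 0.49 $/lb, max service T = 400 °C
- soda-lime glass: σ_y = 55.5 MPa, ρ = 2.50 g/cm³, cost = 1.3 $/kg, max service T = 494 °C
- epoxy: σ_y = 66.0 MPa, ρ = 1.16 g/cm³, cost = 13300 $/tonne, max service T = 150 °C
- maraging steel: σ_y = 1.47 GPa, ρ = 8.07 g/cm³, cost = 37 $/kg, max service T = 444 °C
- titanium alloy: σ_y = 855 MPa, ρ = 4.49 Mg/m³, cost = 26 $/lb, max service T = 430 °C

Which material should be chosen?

Screen on constraints: cost ≤ 7.3 $/kg; max service T ≥ 275 °C. Survivors: low-carbon steel, soda-lime glass.
After converting to SI:
  low-carbon steel: σ_y = 211.0 MPa, ρ = 7891 kg/m³
  soda-lime glass: σ_y = 55.50 MPa, ρ = 2500 kg/m³
  soda-lime glass: M = 5.82×10⁻³
  low-carbon steel: M = 4.49×10⁻³
The maximum is for soda-lime glass.

soda-lime glass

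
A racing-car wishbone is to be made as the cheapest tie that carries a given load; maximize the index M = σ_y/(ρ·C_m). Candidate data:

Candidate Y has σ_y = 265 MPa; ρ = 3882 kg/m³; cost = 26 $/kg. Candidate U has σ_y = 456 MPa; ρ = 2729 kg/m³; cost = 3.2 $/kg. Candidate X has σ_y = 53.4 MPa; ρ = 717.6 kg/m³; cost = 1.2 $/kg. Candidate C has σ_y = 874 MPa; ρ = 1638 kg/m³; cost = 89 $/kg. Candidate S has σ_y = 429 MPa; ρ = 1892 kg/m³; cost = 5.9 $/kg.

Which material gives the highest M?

Per-candidate index values:
  candidate X: M = 62.0 kN·m per $
  candidate U: M = 52.2 kN·m per $
  candidate S: M = 38.4 kN·m per $
  candidate C: M = 6.00 kN·m per $
  candidate Y: M = 2.63 kN·m per $
Candidate X ranks first.

candidate X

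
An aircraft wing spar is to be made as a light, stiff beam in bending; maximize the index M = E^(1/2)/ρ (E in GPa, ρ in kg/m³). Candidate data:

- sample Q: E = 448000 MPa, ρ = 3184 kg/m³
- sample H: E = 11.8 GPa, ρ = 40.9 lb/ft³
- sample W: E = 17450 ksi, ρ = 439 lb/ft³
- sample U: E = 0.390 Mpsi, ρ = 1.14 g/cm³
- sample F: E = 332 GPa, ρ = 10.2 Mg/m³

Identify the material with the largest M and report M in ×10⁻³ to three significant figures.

sample Q, M = 6.65×10⁻³

Normalizing units and computing the index:
  sample Q: E = 448.0 GPa, ρ = 3184 kg/m³
  sample H: E = 11.80 GPa, ρ = 655.2 kg/m³
  sample W: E = 120.3 GPa, ρ = 7032 kg/m³
  sample U: E = 2.689 GPa, ρ = 1140 kg/m³
  sample F: E = 332.0 GPa, ρ = 10200 kg/m³
  sample Q: M = 6.65×10⁻³
  sample H: M = 5.24×10⁻³
  sample F: M = 1.79×10⁻³
  sample W: M = 1.56×10⁻³
  sample U: M = 1.44×10⁻³
The maximum is for sample Q.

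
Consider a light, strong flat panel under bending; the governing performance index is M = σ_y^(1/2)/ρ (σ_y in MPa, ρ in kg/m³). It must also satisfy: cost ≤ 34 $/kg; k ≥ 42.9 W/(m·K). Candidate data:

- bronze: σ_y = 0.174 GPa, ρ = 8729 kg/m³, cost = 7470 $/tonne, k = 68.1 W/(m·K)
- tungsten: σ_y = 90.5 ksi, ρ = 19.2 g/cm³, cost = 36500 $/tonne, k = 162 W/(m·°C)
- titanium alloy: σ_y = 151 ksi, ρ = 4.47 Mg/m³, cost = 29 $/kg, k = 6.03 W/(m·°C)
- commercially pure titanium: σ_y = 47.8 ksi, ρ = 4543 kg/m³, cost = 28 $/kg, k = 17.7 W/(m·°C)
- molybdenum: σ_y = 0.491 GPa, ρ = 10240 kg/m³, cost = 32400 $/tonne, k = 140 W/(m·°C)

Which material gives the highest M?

Screen on constraints: cost ≤ 34 $/kg; k ≥ 42.9 W/(m·K). Survivors: bronze, molybdenum.
After converting to SI:
  bronze: σ_y = 174.0 MPa, ρ = 8729 kg/m³
  molybdenum: σ_y = 491.0 MPa, ρ = 10240 kg/m³
  molybdenum: M = 2.16×10⁻³
  bronze: M = 1.51×10⁻³
The maximum is for molybdenum.

molybdenum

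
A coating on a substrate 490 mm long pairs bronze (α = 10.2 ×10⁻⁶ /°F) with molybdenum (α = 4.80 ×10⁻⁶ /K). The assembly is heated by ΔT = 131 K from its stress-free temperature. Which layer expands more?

bronze

bronze: α = 10.2×10⁻⁶/°F × 9/5 = 18.4×10⁻⁶/K.
α(bronze) = 18.4×10⁻⁶/K vs α(molybdenum) = 4.80×10⁻⁶/K.
Higher α expands more for the same ΔT: bronze.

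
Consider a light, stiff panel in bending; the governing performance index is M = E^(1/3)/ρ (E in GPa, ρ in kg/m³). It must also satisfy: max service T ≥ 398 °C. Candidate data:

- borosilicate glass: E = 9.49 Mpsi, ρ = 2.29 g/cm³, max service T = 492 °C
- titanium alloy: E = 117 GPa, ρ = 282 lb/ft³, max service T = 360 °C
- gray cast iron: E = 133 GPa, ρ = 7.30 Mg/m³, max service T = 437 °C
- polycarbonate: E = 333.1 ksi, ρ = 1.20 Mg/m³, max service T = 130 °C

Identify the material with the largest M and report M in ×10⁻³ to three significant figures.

Screen on constraints: max service T ≥ 398 °C. Survivors: borosilicate glass, gray cast iron.
Putting every candidate on a common basis:
  borosilicate glass: E = 65.43 GPa, ρ = 2290 kg/m³
  gray cast iron: E = 133.0 GPa, ρ = 7300 kg/m³
  borosilicate glass: M = 1.76×10⁻³
  gray cast iron: M = 0.699×10⁻³
Highest index: borosilicate glass.

borosilicate glass, M = 1.76×10⁻³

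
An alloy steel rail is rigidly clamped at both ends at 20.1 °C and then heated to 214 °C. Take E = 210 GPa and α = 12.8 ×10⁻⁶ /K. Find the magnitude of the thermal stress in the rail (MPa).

521 MPa

ΔT = 193.9 K. Constrained thermal stress σ = E·α·ΔT = 210.0×10³ MPa × 12.8×10⁻⁶ × 193.9 = 521 MPa (compressive).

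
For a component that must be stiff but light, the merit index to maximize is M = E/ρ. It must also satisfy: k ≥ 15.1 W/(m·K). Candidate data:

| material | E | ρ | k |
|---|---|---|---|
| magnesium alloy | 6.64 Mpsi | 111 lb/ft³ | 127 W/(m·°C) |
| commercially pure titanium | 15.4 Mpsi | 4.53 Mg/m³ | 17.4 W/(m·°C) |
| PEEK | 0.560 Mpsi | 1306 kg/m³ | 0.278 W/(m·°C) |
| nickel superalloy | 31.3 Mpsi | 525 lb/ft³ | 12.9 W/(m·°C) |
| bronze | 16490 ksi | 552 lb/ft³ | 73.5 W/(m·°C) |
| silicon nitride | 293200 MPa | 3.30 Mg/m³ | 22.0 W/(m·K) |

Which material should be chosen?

silicon nitride

Screen on constraints: k ≥ 15.1 W/(m·K). Survivors: magnesium alloy, commercially pure titanium, bronze, silicon nitride.
In SI units:
  magnesium alloy: E = 45.78 GPa, ρ = 1778 kg/m³
  commercially pure titanium: E = 106.2 GPa, ρ = 4530 kg/m³
  bronze: E = 113.7 GPa, ρ = 8842 kg/m³
  silicon nitride: E = 293.2 GPa, ρ = 3300 kg/m³
  silicon nitride: M = 88.8 MN·m/kg
  magnesium alloy: M = 25.7 MN·m/kg
  commercially pure titanium: M = 23.4 MN·m/kg
  bronze: M = 12.9 MN·m/kg
Silicon nitride has the largest M.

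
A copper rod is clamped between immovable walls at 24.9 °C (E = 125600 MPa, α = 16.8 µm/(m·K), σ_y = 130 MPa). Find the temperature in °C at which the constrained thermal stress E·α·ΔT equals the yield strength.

E = 125600 MPa = 125.6 GPa.
E·α·ΔT = 130.0 MPa ⇒ ΔT = 130.0 / (125.6×10³ × 16.8×10⁻⁶) = 61.61 K.
T = 24.9 + 61.61 = 86.51 °C.

86.5 °C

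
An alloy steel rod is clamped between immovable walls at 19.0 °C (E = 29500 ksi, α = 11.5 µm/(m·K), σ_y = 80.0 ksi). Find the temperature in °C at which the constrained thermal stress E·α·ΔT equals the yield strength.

255 °C

E = 29500 ksi = 203.4 GPa.
σ_y = 80.0 ksi = 551.6 MPa.
E·α·ΔT = 551.6 MPa ⇒ ΔT = 551.6 / (203.4×10³ × 11.5×10⁻⁶) = 235.8 K.
T = 19.0 + 235.8 = 254.8 °C.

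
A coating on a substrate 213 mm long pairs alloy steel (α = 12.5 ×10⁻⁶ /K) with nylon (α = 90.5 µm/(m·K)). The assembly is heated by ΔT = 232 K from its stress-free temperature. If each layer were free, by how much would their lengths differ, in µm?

Δα = |12.5 − 90.5|×10⁻⁶/K = 78.0×10⁻⁶/K.
ΔL_mismatch = Δα·L·ΔT = 78.0×10⁻⁶ × 213.0 mm × 232.0 K = 3850 µm.

3850 µm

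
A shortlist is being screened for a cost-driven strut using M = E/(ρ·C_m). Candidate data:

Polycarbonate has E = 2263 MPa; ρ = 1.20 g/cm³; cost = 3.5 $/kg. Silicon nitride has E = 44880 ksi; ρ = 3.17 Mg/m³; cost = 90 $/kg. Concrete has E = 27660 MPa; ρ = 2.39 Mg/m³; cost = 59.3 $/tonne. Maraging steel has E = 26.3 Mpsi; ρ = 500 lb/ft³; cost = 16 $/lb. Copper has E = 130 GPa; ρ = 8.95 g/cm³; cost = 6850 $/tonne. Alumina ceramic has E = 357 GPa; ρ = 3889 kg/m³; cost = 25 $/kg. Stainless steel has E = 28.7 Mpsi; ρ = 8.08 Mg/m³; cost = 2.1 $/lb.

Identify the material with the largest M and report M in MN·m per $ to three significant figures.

concrete, M = 195 MN·m per $

Putting every candidate on a common basis:
  polycarbonate: E = 2.263 GPa, ρ = 1200 kg/m³, cost = 3.500 $/kg
  silicon nitride: E = 309.4 GPa, ρ = 3170 kg/m³, cost = 90.00 $/kg
  concrete: E = 27.66 GPa, ρ = 2390 kg/m³, cost = 0.05930 $/kg
  maraging steel: E = 181.3 GPa, ρ = 8009 kg/m³, cost = 35.27 $/kg
  copper: E = 130.0 GPa, ρ = 8950 kg/m³, cost = 6.850 $/kg
  alumina ceramic: E = 357.0 GPa, ρ = 3889 kg/m³, cost = 25.00 $/kg
  stainless steel: E = 197.9 GPa, ρ = 8080 kg/m³, cost = 4.630 $/kg
  concrete: M = 195 MN·m per $
  stainless steel: M = 5.29 MN·m per $
  alumina ceramic: M = 3.67 MN·m per $
  copper: M = 2.12 MN·m per $
  silicon nitride: M = 1.08 MN·m per $
  maraging steel: M = 0.642 MN·m per $
  polycarbonate: M = 0.539 MN·m per $
Concrete has the largest M.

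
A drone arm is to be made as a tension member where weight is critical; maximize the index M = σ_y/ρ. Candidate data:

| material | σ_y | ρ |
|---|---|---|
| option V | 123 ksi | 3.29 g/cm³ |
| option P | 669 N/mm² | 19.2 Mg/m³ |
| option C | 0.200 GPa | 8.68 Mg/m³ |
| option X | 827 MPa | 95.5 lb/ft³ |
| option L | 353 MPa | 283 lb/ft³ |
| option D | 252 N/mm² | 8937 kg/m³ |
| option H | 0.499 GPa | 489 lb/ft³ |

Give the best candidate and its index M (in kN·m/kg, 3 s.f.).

In SI units:
  option V: σ_y = 848.1 MPa, ρ = 3290 kg/m³
  option P: σ_y = 669.0 MPa, ρ = 19200 kg/m³
  option C: σ_y = 200.0 MPa, ρ = 8680 kg/m³
  option X: σ_y = 827.0 MPa, ρ = 1530 kg/m³
  option L: σ_y = 353.0 MPa, ρ = 4533 kg/m³
  option D: σ_y = 252.0 MPa, ρ = 8937 kg/m³
  option H: σ_y = 499.0 MPa, ρ = 7833 kg/m³
  option X: M = 541 kN·m/kg
  option V: M = 258 kN·m/kg
  option L: M = 77.9 kN·m/kg
  option H: M = 63.7 kN·m/kg
  option P: M = 34.8 kN·m/kg
  option D: M = 28.2 kN·m/kg
  option C: M = 23.0 kN·m/kg
Option X has the largest M.

option X, M = 541 kN·m/kg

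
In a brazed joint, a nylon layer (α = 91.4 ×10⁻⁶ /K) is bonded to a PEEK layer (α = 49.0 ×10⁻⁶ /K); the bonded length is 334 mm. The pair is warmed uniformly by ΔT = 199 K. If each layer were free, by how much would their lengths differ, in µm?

2820 µm

Δα = |91.4 − 49.0|×10⁻⁶/K = 42.4×10⁻⁶/K.
ΔL_mismatch = Δα·L·ΔT = 42.4×10⁻⁶ × 334.0 mm × 199.0 K = 2820 µm.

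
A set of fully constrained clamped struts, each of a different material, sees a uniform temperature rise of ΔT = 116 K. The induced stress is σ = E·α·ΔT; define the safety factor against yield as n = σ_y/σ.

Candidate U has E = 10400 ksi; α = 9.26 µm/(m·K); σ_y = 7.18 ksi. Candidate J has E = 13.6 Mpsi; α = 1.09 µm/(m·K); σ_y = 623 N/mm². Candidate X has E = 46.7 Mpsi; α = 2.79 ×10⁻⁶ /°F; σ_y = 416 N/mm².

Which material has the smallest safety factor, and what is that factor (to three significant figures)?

With everything in SI (GPa, ×10⁻⁶/K, MPa):
  candidate U: E = 71.71, α = 9.26, σ_y = 49.50 → σ = 77.0 MPa, n = 0.643
  candidate J: E = 93.77, α = 1.09, σ_y = 623.0 → σ = 11.9 MPa, n = 52.5
  candidate X: E = 322.0, α = 5.02, σ_y = 416.0 → σ = 188 MPa, n = 2.22
Candidate U has the lowest safety factor, n = 0.643.

candidate U, n = 0.643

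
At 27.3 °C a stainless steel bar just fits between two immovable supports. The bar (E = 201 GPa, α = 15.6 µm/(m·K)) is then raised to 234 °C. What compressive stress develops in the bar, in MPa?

648 MPa

ΔT = 206.7 K. Constrained thermal stress σ = E·α·ΔT = 201.0×10³ MPa × 15.6×10⁻⁶ × 206.7 = 648 MPa (compressive).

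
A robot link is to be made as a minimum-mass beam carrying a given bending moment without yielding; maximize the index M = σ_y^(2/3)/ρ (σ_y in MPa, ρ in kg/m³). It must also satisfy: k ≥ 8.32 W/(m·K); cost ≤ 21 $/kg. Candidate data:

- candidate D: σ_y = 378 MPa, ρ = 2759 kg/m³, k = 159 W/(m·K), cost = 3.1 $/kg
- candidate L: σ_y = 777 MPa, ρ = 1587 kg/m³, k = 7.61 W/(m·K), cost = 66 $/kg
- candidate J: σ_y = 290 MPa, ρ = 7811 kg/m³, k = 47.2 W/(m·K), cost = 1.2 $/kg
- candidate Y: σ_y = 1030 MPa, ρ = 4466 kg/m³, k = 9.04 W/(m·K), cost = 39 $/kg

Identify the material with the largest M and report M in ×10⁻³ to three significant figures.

Screen on constraints: k ≥ 8.32 W/(m·K); cost ≤ 21 $/kg. Survivors: candidate D, candidate J.
Computing M directly (units already consistent):
  candidate D: M = 18.9×10⁻³
  candidate J: M = 5.61×10⁻³
Candidate D ranks first.

candidate D, M = 18.9×10⁻³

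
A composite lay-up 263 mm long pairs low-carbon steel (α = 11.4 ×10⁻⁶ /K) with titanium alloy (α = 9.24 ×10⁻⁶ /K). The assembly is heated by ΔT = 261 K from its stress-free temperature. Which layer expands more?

low-carbon steel

α(low-carbon steel) = 11.4×10⁻⁶/K vs α(titanium alloy) = 9.24×10⁻⁶/K.
Higher α expands more for the same ΔT: low-carbon steel.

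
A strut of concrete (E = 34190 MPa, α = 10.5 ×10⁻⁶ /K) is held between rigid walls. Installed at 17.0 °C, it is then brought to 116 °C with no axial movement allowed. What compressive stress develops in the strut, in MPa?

E = 34190 MPa = 34.19 GPa.
ΔT = 99.00 K. Constrained thermal stress σ = E·α·ΔT = 34.19×10³ MPa × 10.5×10⁻⁶ × 99.00 = 35.5 MPa (compressive).

35.5 MPa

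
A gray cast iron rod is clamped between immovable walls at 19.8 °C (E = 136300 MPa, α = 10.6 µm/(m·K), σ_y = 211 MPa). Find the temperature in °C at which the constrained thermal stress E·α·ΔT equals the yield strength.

E = 136300 MPa = 136.3 GPa.
E·α·ΔT = 211.0 MPa ⇒ ΔT = 211.0 / (136.3×10³ × 10.6×10⁻⁶) = 146.0 K.
T = 19.8 + 146.0 = 165.8 °C.

166 °C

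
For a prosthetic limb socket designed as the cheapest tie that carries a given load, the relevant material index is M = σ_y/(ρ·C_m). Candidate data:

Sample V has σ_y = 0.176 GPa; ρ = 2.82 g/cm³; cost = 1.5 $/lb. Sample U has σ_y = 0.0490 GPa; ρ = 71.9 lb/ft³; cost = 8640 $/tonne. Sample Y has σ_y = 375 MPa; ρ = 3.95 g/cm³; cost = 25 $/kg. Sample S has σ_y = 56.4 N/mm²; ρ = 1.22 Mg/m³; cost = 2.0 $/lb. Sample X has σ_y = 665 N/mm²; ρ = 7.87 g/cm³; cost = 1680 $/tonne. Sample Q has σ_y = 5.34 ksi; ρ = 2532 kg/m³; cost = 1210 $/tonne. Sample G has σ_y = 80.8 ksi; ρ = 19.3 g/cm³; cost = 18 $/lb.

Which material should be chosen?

After converting to SI:
  sample V: σ_y = 176.0 MPa, ρ = 2820 kg/m³, cost = 3.307 $/kg
  sample U: σ_y = 49.00 MPa, ρ = 1152 kg/m³, cost = 8.640 $/kg
  sample Y: σ_y = 375.0 MPa, ρ = 3950 kg/m³, cost = 25.00 $/kg
  sample S: σ_y = 56.40 MPa, ρ = 1220 kg/m³, cost = 4.409 $/kg
  sample X: σ_y = 665.0 MPa, ρ = 7870 kg/m³, cost = 1.680 $/kg
  sample Q: σ_y = 36.82 MPa, ρ = 2532 kg/m³, cost = 1.210 $/kg
  sample G: σ_y = 557.1 MPa, ρ = 19300 kg/m³, cost = 39.68 $/kg
  sample X: M = 50.3 kN·m per $
  sample V: M = 18.9 kN·m per $
  sample Q: M = 12.0 kN·m per $
  sample S: M = 10.5 kN·m per $
  sample U: M = 4.92 kN·m per $
  sample Y: M = 3.80 kN·m per $
  sample G: M = 0.727 kN·m per $
The maximum is for sample X.

sample X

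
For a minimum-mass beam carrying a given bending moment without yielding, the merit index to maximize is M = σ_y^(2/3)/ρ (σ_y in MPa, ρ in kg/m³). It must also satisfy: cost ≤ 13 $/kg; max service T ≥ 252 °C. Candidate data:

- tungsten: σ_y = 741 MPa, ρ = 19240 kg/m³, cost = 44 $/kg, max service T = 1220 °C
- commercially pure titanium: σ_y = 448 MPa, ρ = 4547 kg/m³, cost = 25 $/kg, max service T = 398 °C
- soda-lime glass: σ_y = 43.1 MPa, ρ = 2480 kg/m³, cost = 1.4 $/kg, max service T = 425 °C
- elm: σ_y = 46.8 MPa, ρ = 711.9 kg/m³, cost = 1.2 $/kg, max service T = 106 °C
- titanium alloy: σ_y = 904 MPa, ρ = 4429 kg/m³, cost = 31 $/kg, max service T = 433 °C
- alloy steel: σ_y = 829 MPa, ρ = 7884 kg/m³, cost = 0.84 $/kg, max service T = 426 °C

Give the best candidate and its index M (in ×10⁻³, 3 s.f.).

Screen on constraints: cost ≤ 13 $/kg; max service T ≥ 252 °C. Survivors: soda-lime glass, alloy steel.
Evaluate M for each candidate:
  alloy steel: M = 11.2×10⁻³
  soda-lime glass: M = 4.96×10⁻³
Alloy steel has the largest M.

alloy steel, M = 11.2×10⁻³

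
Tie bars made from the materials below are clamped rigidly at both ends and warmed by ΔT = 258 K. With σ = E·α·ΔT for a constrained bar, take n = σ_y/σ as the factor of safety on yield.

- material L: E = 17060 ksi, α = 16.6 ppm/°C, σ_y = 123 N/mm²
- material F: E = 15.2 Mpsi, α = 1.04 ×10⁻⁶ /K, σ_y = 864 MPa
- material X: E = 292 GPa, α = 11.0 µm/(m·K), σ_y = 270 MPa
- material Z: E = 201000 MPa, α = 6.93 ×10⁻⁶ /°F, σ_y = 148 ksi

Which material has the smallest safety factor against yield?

Per material, after unit conversion:
  material L: E = 117.6, α = 16.6, σ_y = 123.0 → σ = 504 MPa, n = 0.244
  material F: E = 104.8, α = 1.04, σ_y = 864.0 → σ = 28.1 MPa, n = 30.7
  material X: E = 292.0, α = 11.0, σ_y = 270.0 → σ = 829 MPa, n = 0.326
  material Z: E = 201.0, α = 12.5, σ_y = 1020 → σ = 647 MPa, n = 1.58
The minimum is material L at n = 0.244.

material L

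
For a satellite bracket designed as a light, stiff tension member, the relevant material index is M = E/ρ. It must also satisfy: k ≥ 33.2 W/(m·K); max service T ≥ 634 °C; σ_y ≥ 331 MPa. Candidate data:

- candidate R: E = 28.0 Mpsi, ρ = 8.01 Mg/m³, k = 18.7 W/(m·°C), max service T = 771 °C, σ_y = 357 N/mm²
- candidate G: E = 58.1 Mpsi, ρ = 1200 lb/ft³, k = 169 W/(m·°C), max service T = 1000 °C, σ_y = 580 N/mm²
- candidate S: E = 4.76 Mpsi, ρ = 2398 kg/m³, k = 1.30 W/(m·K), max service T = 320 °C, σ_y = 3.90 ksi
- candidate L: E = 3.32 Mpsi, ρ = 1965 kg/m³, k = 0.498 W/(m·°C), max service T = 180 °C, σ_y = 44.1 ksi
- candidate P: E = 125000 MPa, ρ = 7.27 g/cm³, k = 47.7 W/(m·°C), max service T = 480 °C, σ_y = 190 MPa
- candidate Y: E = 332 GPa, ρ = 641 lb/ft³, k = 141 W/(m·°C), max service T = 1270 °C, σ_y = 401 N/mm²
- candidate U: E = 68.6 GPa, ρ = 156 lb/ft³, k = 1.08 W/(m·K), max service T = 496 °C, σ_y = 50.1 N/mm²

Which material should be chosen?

Screen on constraints: k ≥ 33.2 W/(m·K); max service T ≥ 634 °C; σ_y ≥ 331 MPa. Survivors: candidate G, candidate Y.
After converting to SI:
  candidate G: E = 400.6 GPa, ρ = 19220 kg/m³
  candidate Y: E = 332.0 GPa, ρ = 10270 kg/m³
  candidate Y: M = 32.3 MN·m/kg
  candidate G: M = 20.8 MN·m/kg
Candidate Y has the largest M.

candidate Y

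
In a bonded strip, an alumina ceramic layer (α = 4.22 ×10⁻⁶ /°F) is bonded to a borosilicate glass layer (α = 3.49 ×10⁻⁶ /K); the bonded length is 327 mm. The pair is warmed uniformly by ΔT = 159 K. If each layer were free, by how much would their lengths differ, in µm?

alumina ceramic: α = 4.22×10⁻⁶/°F × 9/5 = 7.60×10⁻⁶/K.
Δα = |7.60 − 3.49|×10⁻⁶/K = 4.11×10⁻⁶/K.
ΔL_mismatch = Δα·L·ΔT = 4.11×10⁻⁶ × 327.0 mm × 159.0 K = 213 µm.

213 µm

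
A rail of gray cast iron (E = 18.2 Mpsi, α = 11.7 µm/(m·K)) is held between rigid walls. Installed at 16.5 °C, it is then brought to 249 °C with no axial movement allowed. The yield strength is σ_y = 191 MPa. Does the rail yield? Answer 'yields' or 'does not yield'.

yields

E = 18.2 Mpsi = 125.5 GPa.
ΔT = 232.5 K. Constrained thermal stress σ = E·α·ΔT = 125.5×10³ MPa × 11.7×10⁻⁶ × 232.5 = 341 MPa (compressive).
Compare to σ_y = 191 MPa: σ ≥ σ_y, so it yields.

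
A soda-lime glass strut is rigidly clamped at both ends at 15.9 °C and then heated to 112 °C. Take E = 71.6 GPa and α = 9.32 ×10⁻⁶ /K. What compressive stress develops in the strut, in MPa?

64.1 MPa

ΔT = 96.10 K. Constrained thermal stress σ = E·α·ΔT = 71.60×10³ MPa × 9.32×10⁻⁶ × 96.10 = 64.1 MPa (compressive).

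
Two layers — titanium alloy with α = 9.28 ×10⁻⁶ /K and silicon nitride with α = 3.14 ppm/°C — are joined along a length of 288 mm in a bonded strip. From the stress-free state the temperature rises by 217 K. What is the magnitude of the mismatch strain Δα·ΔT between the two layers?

Δα = |9.28 − 3.14|×10⁻⁶/K = 6.14×10⁻⁶/K.
Mismatch strain = Δα·ΔT = 6.14×10⁻⁶ × 217.0 = 1.33×10⁻³.

1.33×10⁻³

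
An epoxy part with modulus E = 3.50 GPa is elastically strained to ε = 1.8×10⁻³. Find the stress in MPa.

6.30 MPa

σ = E·ε = 3500 MPa × 1.8×10⁻³ = 6.30 MPa.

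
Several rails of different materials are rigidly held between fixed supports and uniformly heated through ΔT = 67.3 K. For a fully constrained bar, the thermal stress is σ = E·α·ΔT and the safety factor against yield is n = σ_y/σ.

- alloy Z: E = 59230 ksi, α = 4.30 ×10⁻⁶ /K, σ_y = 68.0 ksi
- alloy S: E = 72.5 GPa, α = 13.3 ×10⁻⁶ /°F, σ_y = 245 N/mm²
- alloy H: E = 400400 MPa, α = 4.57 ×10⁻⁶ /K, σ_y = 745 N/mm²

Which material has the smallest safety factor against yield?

alloy S

Converting E to GPa, α to ×10⁻⁶/K, σ_y to MPa, then σ and n for each:
  alloy Z: E = 408.4, α = 4.30, σ_y = 468.8 → σ = 118 MPa, n = 3.97
  alloy S: E = 72.50, α = 23.9, σ_y = 245.0 → σ = 117 MPa, n = 2.10
  alloy H: E = 400.4, α = 4.57, σ_y = 745.0 → σ = 123 MPa, n = 6.05
Alloy S has the lowest safety factor, n = 2.10.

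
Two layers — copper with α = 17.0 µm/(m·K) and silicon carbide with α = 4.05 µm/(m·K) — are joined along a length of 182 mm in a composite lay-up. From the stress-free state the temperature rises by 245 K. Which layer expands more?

α(copper) = 17.0×10⁻⁶/K vs α(silicon carbide) = 4.05×10⁻⁶/K.
Higher α expands more for the same ΔT: copper.

copper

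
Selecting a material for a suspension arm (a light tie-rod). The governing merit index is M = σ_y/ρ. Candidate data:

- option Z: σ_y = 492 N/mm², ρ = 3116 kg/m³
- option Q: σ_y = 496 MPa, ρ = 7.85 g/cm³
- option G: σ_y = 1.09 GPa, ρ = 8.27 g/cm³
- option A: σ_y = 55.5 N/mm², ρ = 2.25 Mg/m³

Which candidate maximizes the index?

option Z

Putting every candidate on a common basis:
  option Z: σ_y = 492.0 MPa, ρ = 3116 kg/m³
  option Q: σ_y = 496.0 MPa, ρ = 7850 kg/m³
  option G: σ_y = 1090 MPa, ρ = 8270 kg/m³
  option A: σ_y = 55.50 MPa, ρ = 2250 kg/m³
  option Z: M = 158 kN·m/kg
  option G: M = 132 kN·m/kg
  option Q: M = 63.2 kN·m/kg
  option A: M = 24.7 kN·m/kg
Option Z ranks first.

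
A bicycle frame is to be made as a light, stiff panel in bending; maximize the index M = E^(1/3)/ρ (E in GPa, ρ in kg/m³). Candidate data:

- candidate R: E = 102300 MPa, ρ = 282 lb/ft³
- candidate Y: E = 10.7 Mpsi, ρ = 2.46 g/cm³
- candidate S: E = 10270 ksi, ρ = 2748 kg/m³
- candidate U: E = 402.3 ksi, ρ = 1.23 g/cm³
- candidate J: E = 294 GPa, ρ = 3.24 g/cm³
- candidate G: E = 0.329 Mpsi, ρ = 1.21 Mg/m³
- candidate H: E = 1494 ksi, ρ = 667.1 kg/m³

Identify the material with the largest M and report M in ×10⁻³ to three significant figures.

Convert each candidate to consistent units, then evaluate M:
  candidate R: E = 102.3 GPa, ρ = 4517 kg/m³
  candidate Y: E = 73.77 GPa, ρ = 2460 kg/m³
  candidate S: E = 70.81 GPa, ρ = 2748 kg/m³
  candidate U: E = 2.774 GPa, ρ = 1230 kg/m³
  candidate J: E = 294.0 GPa, ρ = 3240 kg/m³
  candidate G: E = 2.268 GPa, ρ = 1210 kg/m³
  candidate H: E = 10.30 GPa, ρ = 667.1 kg/m³
  candidate H: M = 3.26×10⁻³
  candidate J: M = 2.05×10⁻³
  candidate Y: M = 1.70×10⁻³
  candidate S: M = 1.51×10⁻³
  candidate U: M = 1.14×10⁻³
  candidate G: M = 1.09×10⁻³
  candidate R: M = 1.04×10⁻³
Highest index: candidate H.

candidate H, M = 3.26×10⁻³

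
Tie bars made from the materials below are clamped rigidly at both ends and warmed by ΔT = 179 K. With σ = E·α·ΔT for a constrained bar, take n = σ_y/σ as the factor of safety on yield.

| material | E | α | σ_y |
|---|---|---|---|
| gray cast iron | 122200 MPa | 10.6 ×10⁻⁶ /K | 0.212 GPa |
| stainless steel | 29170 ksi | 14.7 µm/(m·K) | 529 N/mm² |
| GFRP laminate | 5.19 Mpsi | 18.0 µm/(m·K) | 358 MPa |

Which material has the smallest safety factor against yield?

In consistent units (E in GPa, α in ×10⁻⁶/K, σ_y in MPa):
  gray cast iron: E = 122.2, α = 10.6, σ_y = 212.0 → σ = 232 MPa, n = 0.914
  stainless steel: E = 201.1, α = 14.7, σ_y = 529.0 → σ = 529 MPa, n = 1.00
  GFRP laminate: E = 35.78, α = 18.0, σ_y = 358.0 → σ = 115 MPa, n = 3.11
The minimum is gray cast iron at n = 0.914.

gray cast iron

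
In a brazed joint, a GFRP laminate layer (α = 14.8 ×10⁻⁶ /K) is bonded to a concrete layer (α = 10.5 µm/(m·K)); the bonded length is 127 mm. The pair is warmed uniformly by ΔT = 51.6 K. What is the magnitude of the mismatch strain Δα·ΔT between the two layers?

Δα = |14.8 − 10.5|×10⁻⁶/K = 4.30×10⁻⁶/K.
Mismatch strain = Δα·ΔT = 4.30×10⁻⁶ × 51.6 = 2.22×10⁻⁴.

2.22×10⁻⁴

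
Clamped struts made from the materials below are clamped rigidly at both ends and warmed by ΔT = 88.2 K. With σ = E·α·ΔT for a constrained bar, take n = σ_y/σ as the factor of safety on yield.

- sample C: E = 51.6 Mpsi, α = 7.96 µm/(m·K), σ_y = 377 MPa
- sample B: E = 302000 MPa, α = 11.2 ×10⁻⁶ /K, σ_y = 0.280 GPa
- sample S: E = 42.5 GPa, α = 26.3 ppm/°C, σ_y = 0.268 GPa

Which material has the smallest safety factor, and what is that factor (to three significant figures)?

sample B, n = 0.939

In consistent units (E in GPa, α in ×10⁻⁶/K, σ_y in MPa):
  sample C: E = 355.8, α = 7.96, σ_y = 377.0 → σ = 250 MPa, n = 1.51
  sample B: E = 302.0, α = 11.2, σ_y = 280.0 → σ = 298 MPa, n = 0.939
  sample S: E = 42.50, α = 26.3, σ_y = 268.0 → σ = 98.6 MPa, n = 2.72
The minimum is sample B at n = 0.939.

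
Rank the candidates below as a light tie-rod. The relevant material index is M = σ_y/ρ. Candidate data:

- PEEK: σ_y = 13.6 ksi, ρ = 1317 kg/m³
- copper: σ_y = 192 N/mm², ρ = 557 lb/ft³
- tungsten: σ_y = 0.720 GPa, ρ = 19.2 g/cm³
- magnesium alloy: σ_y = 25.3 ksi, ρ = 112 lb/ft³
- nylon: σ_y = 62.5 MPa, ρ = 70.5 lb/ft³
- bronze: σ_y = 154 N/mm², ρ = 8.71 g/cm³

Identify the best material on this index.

magnesium alloy

Convert each candidate to consistent units, then evaluate M:
  PEEK: σ_y = 93.77 MPa, ρ = 1317 kg/m³
  copper: σ_y = 192.0 MPa, ρ = 8922 kg/m³
  tungsten: σ_y = 720.0 MPa, ρ = 19200 kg/m³
  magnesium alloy: σ_y = 174.4 MPa, ρ = 1794 kg/m³
  nylon: σ_y = 62.50 MPa, ρ = 1129 kg/m³
  bronze: σ_y = 154.0 MPa, ρ = 8710 kg/m³
  magnesium alloy: M = 97.2 kN·m/kg
  PEEK: M = 71.2 kN·m/kg
  nylon: M = 55.3 kN·m/kg
  tungsten: M = 37.5 kN·m/kg
  copper: M = 21.5 kN·m/kg
  bronze: M = 17.7 kN·m/kg
Highest index: magnesium alloy.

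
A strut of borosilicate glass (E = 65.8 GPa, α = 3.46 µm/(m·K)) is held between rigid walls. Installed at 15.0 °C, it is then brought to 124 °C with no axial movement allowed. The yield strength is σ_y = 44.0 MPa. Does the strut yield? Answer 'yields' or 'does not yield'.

does not yield

ΔT = 109.0 K. Constrained thermal stress σ = E·α·ΔT = 65.80×10³ MPa × 3.46×10⁻⁶ × 109.0 = 24.8 MPa (compressive).
Compare to σ_y = 44.0 MPa: σ < σ_y, so it does not yield.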